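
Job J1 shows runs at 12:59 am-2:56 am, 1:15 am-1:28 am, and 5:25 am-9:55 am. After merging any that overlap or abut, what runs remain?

1:15 am-1:28 am overlaps/touches 12:59 am-2:56 am → extend to 12:59 am-2:56 am.
5:25 am-9:55 am is disjoint → start new block.

12:59 am-2:56 am, 5:25 am-9:55 am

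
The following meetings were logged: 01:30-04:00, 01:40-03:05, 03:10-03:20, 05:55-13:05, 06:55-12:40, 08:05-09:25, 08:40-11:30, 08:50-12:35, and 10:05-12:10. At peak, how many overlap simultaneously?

5

Walk the sorted start/end points keeping a running depth.
The depth first hits 5 at 08:50.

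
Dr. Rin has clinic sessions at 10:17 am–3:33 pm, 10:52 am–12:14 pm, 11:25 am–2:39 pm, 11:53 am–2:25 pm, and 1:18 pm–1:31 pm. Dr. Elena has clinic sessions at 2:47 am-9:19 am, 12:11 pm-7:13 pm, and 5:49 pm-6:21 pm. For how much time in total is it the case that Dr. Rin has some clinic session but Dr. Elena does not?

A, merged: 10:17 am–3:33 pm.
B, merged: 2:47 am–9:19 am, 12:11 pm–7:13 pm.
A \ B = 10:17 am–12:11 pm.
Total: 1 h 54 min.

1 h 54 min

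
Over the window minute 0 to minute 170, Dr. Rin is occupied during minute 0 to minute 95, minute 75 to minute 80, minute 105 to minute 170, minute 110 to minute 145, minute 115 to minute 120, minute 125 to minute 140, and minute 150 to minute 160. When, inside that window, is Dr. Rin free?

minute 95 to minute 105

After merging, the occupied span is minute 0 to minute 95, minute 105 to minute 170.
Gaps within minute 0 to minute 170: minute 95 to minute 105.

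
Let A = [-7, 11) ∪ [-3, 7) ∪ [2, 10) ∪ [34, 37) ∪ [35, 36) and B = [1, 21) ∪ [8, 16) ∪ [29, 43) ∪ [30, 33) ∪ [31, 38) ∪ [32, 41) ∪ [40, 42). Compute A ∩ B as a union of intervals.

[1, 11) ∪ [34, 37)

First set merges to [-7, 11), [34, 37).
Second set merges to [1, 21), [29, 43).
[-7, 11) overlaps B on [1, 11).
[34, 37) overlaps B on [34, 37).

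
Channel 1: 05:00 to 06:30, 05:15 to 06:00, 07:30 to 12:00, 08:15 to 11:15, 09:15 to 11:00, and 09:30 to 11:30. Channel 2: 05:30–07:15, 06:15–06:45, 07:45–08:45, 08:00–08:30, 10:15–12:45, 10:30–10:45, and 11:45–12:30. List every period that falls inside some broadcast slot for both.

05:30–06:30, 07:45–08:45, 10:15–12:00

A, merged: 05:00–06:30, 07:30–12:00.
B, merged: 05:30–07:15, 07:45–08:45, 10:15–12:45.
05:00–06:30 overlaps B on 05:30–06:30.
07:30–12:00 overlaps B on 07:45–08:45, 10:15–12:00.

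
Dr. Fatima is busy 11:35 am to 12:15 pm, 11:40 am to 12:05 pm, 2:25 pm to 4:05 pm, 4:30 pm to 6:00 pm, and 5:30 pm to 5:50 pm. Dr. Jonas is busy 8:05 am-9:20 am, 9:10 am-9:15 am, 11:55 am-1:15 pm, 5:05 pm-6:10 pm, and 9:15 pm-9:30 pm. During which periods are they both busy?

Merge the first list: 11:35 am–12:15 pm, 2:25 pm–4:05 pm, 4:30 pm–6:00 pm.
Merge the second list: 8:05 am–9:20 am, 11:55 am–1:15 pm, 5:05 pm–6:10 pm, 9:15 pm–9:30 pm.
11:35 am–12:15 pm meets the second set on 11:55 am–12:15 pm.
2:25 pm–4:05 pm: no overlap with the second set.
4:30 pm–6:00 pm meets the second set on 5:05 pm–6:00 pm.

11:55 am–12:15 pm, 5:05 pm–6:00 pm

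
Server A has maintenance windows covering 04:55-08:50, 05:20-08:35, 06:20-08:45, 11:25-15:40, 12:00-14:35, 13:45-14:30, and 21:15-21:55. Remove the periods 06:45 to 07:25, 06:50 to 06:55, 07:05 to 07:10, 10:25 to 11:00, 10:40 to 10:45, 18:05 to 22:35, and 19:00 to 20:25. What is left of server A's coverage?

04:55–06:45, 07:25–08:50, 11:25–15:40

Merge the first list: 04:55–08:50, 11:25–15:40, 21:15–21:55.
Merge the second list: 06:45–07:25, 10:25–11:00, 18:05–22:35.
04:55–08:50 \ B = 04:55–06:45, 07:25–08:50.
11:25–15:40: nothing removed.
21:15–21:55: entirely removed.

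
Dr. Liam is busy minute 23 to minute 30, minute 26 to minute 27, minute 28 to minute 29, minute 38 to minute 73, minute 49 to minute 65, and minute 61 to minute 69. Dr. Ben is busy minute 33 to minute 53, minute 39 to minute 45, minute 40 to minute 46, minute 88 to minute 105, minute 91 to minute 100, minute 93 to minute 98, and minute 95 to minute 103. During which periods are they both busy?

minute 38 to minute 53

Merge the first list: minute 23 to minute 30, minute 38 to minute 73.
Merge the second list: minute 33 to minute 53, minute 88 to minute 105.
minute 23 to minute 30 falls entirely outside B.
minute 38 to minute 73 overlaps B on minute 38 to minute 53.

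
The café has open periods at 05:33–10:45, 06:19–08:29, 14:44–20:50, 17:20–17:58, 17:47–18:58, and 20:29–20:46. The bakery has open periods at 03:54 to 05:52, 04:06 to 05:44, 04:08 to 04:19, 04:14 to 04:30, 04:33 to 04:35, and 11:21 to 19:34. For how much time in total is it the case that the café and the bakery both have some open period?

5 h 9 min

A, merged: 05:33–10:45, 14:44–20:50.
B, merged: 03:54–05:52, 11:21–19:34.
A ∩ B = 05:33–05:52, 14:44–19:34.
Total: 19 min + 4 h 50 min = 5 h 9 min.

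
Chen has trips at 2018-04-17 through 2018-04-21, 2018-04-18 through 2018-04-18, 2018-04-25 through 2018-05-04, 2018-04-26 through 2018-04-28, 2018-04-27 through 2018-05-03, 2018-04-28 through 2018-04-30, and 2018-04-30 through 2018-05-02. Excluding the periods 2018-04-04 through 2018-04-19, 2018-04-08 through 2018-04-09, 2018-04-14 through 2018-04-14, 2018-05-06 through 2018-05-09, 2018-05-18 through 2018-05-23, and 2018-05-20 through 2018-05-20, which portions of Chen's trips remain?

2018-04-20 through 2018-04-21, 2018-04-25 through 2018-05-04

First set merges to 2018-04-17 through 2018-04-21, 2018-04-25 through 2018-05-04.
Second set merges to 2018-04-04 through 2018-04-19, 2018-05-06 through 2018-05-09, 2018-05-18 through 2018-05-23.
2018-04-17 through 2018-04-21 minus B → 2018-04-20 through 2018-04-21.
2018-04-25 through 2018-05-04: no B overlap → unchanged.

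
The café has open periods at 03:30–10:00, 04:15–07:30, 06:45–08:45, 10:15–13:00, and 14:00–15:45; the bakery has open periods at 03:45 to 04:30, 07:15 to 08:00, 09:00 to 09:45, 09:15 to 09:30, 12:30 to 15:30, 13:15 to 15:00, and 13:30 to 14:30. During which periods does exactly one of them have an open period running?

First set merges to 03:30–10:00, 10:15–13:00, 14:00–15:45.
Second set merges to 03:45–04:30, 07:15–08:00, 09:00–09:45, 12:30–15:30.
A \ B = 03:30–03:45, 04:30–07:15, 08:00–09:00, 09:45–10:00, 10:15–12:30, 15:30–15:45.
B \ A = 13:00–14:00.
Union of the two gives the symmetric difference.

03:30–03:45, 04:30–07:15, 08:00–09:00, 09:45–10:00, 10:15–12:30, 13:00–14:00, 15:30–15:45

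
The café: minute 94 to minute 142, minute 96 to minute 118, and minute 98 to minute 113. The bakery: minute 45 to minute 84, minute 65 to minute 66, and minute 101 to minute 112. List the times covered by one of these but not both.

Merge the first list: minute 94 to minute 142.
Merge the second list: minute 45 to minute 84, minute 101 to minute 112.
A \ B = minute 94 to minute 101, minute 112 to minute 142.
B \ A = minute 45 to minute 84.
Union of the two gives the symmetric difference.

minute 45 to minute 84, minute 94 to minute 101, minute 112 to minute 142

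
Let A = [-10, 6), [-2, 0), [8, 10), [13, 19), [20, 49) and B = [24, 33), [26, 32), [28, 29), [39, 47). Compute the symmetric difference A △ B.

First set merges to [-10, 6), [8, 10), [13, 19), [20, 49).
Second set merges to [24, 33), [39, 47).
Only in the first: [-10, 6), [8, 10), [13, 19), [20, 24), [33, 39), [47, 49).
Only in the second: none.
Together these are the periods covered by exactly one.

[-10, 6) ∪ [8, 10) ∪ [13, 19) ∪ [20, 24) ∪ [33, 39) ∪ [47, 49)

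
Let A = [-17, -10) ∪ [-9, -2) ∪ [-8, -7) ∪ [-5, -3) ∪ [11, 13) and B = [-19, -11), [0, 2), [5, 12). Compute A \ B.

[-11, -10) ∪ [-9, -2) ∪ [12, 13)

Merge the first list: [-17, -10), [-9, -2), [11, 13).
[-17, -10) with B removed leaves [-11, -10).
[-9, -2) is untouched.
[11, 13) with B removed leaves [12, 13).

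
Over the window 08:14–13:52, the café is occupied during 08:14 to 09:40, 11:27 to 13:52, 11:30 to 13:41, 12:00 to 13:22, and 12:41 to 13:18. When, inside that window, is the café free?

Covered (merged): 08:14-09:40, 11:27-13:52.
Gaps within 08:14-13:52: 09:40-11:27.

09:40-11:27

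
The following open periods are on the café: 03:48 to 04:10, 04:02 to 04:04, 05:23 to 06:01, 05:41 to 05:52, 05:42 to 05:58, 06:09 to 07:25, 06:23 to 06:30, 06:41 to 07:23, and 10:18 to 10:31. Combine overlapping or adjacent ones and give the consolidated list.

03:48–04:10, 05:23–06:01, 06:09–07:25, 10:18–10:31

04:02–04:04 overlaps/touches 03:48–04:10 → extend to 03:48–04:10.
05:23–06:01 is disjoint → start new block.
05:41–05:52 overlaps/touches 05:23–06:01 → extend to 05:23–06:01.
05:42–05:58 overlaps/touches 05:23–06:01 → extend to 05:23–06:01.
06:09–07:25 is disjoint → start new block.
06:23–06:30 overlaps/touches 06:09–07:25 → extend to 06:09–07:25.
06:41–07:23 overlaps/touches 06:09–07:25 → extend to 06:09–07:25.
10:18–10:31 is disjoint → start new block.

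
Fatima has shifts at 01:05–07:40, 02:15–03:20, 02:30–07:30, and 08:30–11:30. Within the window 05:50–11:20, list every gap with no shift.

07:40-08:30

Covered (merged): 01:05-07:40, 08:30-11:30.
Uncovered inside 05:50-11:20: 07:40-08:30.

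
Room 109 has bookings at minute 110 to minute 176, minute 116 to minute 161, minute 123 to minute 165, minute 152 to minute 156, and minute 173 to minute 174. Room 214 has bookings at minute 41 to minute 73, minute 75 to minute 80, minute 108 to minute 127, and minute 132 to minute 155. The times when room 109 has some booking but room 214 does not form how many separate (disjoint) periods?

Merge the first list: minute 110 to minute 176.
A \ B = minute 127 to minute 132, minute 155 to minute 176.
That is 2 disjoint pieces.

2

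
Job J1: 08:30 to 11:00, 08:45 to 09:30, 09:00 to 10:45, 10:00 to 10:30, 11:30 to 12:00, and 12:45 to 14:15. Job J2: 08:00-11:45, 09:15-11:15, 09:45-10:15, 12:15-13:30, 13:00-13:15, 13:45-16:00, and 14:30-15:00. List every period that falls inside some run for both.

A, merged: 08:30–11:00, 11:30–12:00, 12:45–14:15.
B, merged: 08:00–11:45, 12:15–13:30, 13:45–16:00.
08:30–11:00 ∩ B → 08:30–11:00.
11:30–12:00 ∩ B → 11:30–11:45.
12:45–14:15 ∩ B → 12:45–13:30, 13:45–14:15.

08:30–11:00, 11:30–11:45, 12:45–13:30, 13:45–14:15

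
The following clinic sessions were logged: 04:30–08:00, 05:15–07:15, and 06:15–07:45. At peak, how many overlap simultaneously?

3

Walk the sorted start/end points keeping a running depth.
The depth first hits 3 at 06:15.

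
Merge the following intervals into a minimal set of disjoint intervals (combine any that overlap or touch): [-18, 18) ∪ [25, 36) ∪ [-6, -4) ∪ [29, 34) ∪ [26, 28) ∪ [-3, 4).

[-18, 18) ∪ [25, 36)

Sort by start: [-18, 18), [-6, -4), [-3, 4), [25, 36), [26, 28), [29, 34).
[-6, -4) overlaps/touches [-18, 18) → extend to [-18, 18).
[-3, 4) overlaps/touches [-18, 18) → extend to [-18, 18).
[25, 36) is disjoint → start new block.
[26, 28) overlaps/touches [25, 36) → extend to [25, 36).
[29, 34) overlaps/touches [25, 36) → extend to [25, 36).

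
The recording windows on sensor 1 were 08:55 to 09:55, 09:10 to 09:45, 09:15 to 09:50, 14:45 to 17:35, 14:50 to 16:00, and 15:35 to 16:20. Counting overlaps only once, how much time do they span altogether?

3 h 50 min

Merged: 08:55–09:55, 14:45–17:35.
Lengths: 1 h + 2 h 50 min = 3 h 50 min.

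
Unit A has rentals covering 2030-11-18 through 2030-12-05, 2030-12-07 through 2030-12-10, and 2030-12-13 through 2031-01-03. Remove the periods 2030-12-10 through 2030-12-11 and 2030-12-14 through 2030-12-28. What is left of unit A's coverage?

2030-11-18 through 2030-12-05: nothing removed.
2030-12-07 through 2030-12-10 \ B = 2030-12-07 through 2030-12-09.
2030-12-13 through 2031-01-03 \ B = 2030-12-13 through 2030-12-13, 2030-12-29 through 2031-01-03.

2030-11-18 through 2030-12-05, 2030-12-07 through 2030-12-09, 2030-12-13 through 2030-12-13, 2030-12-29 through 2031-01-03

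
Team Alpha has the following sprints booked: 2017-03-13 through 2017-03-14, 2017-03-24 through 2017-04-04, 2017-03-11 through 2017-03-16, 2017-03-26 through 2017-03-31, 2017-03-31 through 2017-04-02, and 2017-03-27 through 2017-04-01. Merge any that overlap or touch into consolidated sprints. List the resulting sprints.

Sort by start: 2017-03-11 through 2017-03-16, 2017-03-13 through 2017-03-14, 2017-03-24 through 2017-04-04, 2017-03-26 through 2017-03-31, 2017-03-27 through 2017-04-01, 2017-03-31 through 2017-04-02.
2017-03-13 through 2017-03-14 overlaps/touches 2017-03-11 through 2017-03-16 → extend to 2017-03-11 through 2017-03-16.
2017-03-24 through 2017-04-04 is disjoint → start new block.
2017-03-26 through 2017-03-31 overlaps/touches 2017-03-24 through 2017-04-04 → extend to 2017-03-24 through 2017-04-04.
2017-03-27 through 2017-04-01 overlaps/touches 2017-03-24 through 2017-04-04 → extend to 2017-03-24 through 2017-04-04.
2017-03-31 through 2017-04-02 overlaps/touches 2017-03-24 through 2017-04-04 → extend to 2017-03-24 through 2017-04-04.

2017-03-11 through 2017-03-16, 2017-03-24 through 2017-04-04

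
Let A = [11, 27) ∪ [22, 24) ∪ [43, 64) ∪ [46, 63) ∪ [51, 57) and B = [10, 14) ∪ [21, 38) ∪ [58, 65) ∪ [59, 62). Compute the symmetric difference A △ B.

[10, 11) ∪ [14, 21) ∪ [27, 38) ∪ [43, 58) ∪ [64, 65)

First set merges to [11, 27), [43, 64).
Second set merges to [10, 14), [21, 38), [58, 65).
A \ B = [14, 21), [43, 58).
B \ A = [10, 11), [27, 38), [64, 65).
Union of the two gives the symmetric difference.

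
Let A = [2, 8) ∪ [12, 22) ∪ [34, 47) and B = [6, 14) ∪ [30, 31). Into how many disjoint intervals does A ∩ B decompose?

2

A ∩ B = [6, 8), [12, 14).
That is 2 disjoint pieces.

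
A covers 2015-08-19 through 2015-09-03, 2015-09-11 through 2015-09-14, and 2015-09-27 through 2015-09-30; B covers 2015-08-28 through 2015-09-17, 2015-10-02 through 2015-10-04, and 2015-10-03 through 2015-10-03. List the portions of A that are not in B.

2015-08-19 through 2015-08-27, 2015-09-27 through 2015-09-30

B, merged: 2015-08-28 through 2015-09-17, 2015-10-02 through 2015-10-04.
2015-08-19 through 2015-09-03 \ B = 2015-08-19 through 2015-08-27.
2015-09-11 through 2015-09-14: entirely removed.
2015-09-27 through 2015-09-30: nothing removed.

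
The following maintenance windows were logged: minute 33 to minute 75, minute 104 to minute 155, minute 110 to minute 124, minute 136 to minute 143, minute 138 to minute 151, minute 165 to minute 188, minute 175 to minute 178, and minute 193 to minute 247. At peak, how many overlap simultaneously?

At minute 138, 3 of the intervals are simultaneously active.
No point has more.

3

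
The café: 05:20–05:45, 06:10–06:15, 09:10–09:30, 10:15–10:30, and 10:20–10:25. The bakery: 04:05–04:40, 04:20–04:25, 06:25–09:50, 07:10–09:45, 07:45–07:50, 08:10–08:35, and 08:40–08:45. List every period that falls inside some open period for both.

Merge the first list: 05:20-05:45, 06:10-06:15, 09:10-09:30, 10:15-10:30.
Merge the second list: 04:05-04:40, 06:25-09:50.
05:20-05:45: no overlap with the second set.
06:10-06:15: no overlap with the second set.
09:10-09:30 meets the second set on 09:10-09:30.
10:15-10:30: no overlap with the second set.

09:10-09:30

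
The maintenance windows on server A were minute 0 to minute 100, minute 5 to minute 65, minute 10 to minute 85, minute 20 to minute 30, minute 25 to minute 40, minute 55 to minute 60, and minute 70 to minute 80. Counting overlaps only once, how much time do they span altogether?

100 minutes

Merged: minute 0 to minute 100.
Length: 100 minutes.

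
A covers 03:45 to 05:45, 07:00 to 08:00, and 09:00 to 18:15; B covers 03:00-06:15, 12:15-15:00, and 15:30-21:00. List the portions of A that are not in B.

07:00-08:00, 09:00-12:15, 15:00-15:30

03:45-05:45: fully covered by B → removed.
07:00-08:00: no B overlap → unchanged.
09:00-18:15 minus B → 09:00-12:15, 15:00-15:30.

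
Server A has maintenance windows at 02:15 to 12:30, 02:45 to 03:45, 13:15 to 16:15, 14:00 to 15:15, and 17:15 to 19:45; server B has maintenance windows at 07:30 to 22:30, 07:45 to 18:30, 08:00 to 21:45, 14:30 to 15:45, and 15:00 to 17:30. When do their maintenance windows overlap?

07:30–12:30, 13:15–16:15, 17:15–19:45

First set merges to 02:15–12:30, 13:15–16:15, 17:15–19:45.
Second set merges to 07:30–22:30.
02:15–12:30 meets the second set on 07:30–12:30.
13:15–16:15 meets the second set on 13:15–16:15.
17:15–19:45 meets the second set on 17:15–19:45.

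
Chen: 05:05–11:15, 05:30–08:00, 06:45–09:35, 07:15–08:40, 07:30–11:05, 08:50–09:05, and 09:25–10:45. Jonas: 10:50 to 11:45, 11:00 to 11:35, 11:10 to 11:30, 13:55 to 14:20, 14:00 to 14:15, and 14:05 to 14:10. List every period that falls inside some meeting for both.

First set merges to 05:05–11:15.
Second set merges to 10:50–11:45, 13:55–14:20.
05:05–11:15 meets the second set on 10:50–11:15.

10:50–11:15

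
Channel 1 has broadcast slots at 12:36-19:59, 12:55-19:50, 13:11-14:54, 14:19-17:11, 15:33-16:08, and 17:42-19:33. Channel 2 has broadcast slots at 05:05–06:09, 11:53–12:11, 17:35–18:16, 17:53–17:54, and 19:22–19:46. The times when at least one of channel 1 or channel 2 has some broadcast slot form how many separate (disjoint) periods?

First set merges to 12:36–19:59.
Second set merges to 05:05–06:09, 11:53–12:11, 17:35–18:16, 19:22–19:46.
A ∪ B = 05:05–06:09, 11:53–12:11, 12:36–19:59.
That is 3 disjoint pieces.

3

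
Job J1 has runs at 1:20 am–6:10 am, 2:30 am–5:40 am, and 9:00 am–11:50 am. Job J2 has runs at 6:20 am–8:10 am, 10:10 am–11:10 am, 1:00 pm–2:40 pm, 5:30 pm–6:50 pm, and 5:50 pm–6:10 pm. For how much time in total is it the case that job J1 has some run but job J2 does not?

6 h 40 min

First set merges to 1:20 am–6:10 am, 9:00 am–11:50 am.
Second set merges to 6:20 am–8:10 am, 10:10 am–11:10 am, 1:00 pm–2:40 pm, 5:30 pm–6:50 pm.
A \ B = 1:20 am–6:10 am, 9:00 am–10:10 am, 11:10 am–11:50 am.
Total: 4 h 50 min + 1 h 10 min + 40 min = 6 h 40 min.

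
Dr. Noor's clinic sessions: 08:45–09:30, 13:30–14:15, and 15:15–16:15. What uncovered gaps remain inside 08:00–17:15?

08:00-08:45, 09:30-13:30, 14:15-15:15, 16:15-17:15

The merged coverage is 08:45-09:30, 13:30-14:15, 15:15-16:15.
Gaps within 08:00-17:15: 08:00-08:45, 09:30-13:30, 14:15-15:15, 16:15-17:15.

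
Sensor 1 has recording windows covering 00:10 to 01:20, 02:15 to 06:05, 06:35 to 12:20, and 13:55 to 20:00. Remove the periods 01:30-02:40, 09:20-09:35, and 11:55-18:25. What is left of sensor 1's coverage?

00:10-01:20, 02:40-06:05, 06:35-09:20, 09:35-11:55, 18:25-20:00

00:10-01:20 is untouched.
02:15-06:05 with B removed leaves 02:40-06:05.
06:35-12:20 with B removed leaves 06:35-09:20, 09:35-11:55.
13:55-20:00 with B removed leaves 18:25-20:00.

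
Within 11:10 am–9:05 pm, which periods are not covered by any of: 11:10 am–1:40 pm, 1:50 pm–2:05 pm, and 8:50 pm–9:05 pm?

1:40 pm–1:50 pm, 2:05 pm–8:50 pm

After merging, the occupied span is 11:10 am–1:40 pm, 1:50 pm–2:05 pm, 8:50 pm–9:05 pm.
Uncovered inside 11:10 am–9:05 pm: 1:40 pm–1:50 pm, 2:05 pm–8:50 pm.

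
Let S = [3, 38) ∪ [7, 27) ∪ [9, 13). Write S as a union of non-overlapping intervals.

[3, 38)

[7, 27) overlaps/touches [3, 38) → extend to [3, 38).
[9, 13) overlaps/touches [3, 38) → extend to [3, 38).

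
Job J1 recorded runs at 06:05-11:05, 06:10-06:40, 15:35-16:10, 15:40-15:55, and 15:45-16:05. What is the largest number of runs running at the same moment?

3

Walk the sorted start/end points keeping a running depth.
The depth first hits 3 at 15:45.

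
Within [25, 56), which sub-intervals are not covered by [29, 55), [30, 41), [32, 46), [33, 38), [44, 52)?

Covered (merged): [29, 55).
Uncovered inside [25, 56): [25, 29), [55, 56).

[25, 29) ∪ [55, 56)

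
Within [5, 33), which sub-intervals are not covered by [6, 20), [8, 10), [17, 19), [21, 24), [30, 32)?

[5, 6) ∪ [20, 21) ∪ [24, 30) ∪ [32, 33)

The merged coverage is [6, 20), [21, 24), [30, 32).
Complement within [5, 33): [5, 6), [20, 21), [24, 30), [32, 33).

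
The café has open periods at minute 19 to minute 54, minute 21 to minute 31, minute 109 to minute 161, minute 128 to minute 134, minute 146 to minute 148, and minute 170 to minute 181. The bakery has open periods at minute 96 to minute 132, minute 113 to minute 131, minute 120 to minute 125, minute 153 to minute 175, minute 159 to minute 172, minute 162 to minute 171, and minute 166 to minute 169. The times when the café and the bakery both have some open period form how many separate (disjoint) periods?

3

First set merges to minute 19 to minute 54, minute 109 to minute 161, minute 170 to minute 181.
Second set merges to minute 96 to minute 132, minute 153 to minute 175.
A ∩ B = minute 109 to minute 132, minute 153 to minute 161, minute 170 to minute 175.
That is 3 disjoint pieces.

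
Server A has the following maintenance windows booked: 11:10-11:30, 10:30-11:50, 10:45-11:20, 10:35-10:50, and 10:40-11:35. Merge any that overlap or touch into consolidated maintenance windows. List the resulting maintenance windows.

10:30–11:50

Sort by start: 10:30–11:50, 10:35–10:50, 10:40–11:35, 10:45–11:20, 11:10–11:30.
10:35–10:50 overlaps/touches 10:30–11:50 → extend to 10:30–11:50.
10:40–11:35 overlaps/touches 10:30–11:50 → extend to 10:30–11:50.
10:45–11:20 overlaps/touches 10:30–11:50 → extend to 10:30–11:50.
11:10–11:30 overlaps/touches 10:30–11:50 → extend to 10:30–11:50.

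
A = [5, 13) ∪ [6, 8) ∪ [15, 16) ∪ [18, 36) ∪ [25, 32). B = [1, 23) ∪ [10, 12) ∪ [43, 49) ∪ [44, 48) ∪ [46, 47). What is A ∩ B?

[5, 13) ∪ [15, 16) ∪ [18, 23)

A, merged: [5, 13), [15, 16), [18, 36).
B, merged: [1, 23), [43, 49).
[5, 13) ∩ B → [5, 13).
[15, 16) ∩ B → [15, 16).
[18, 36) ∩ B → [18, 23).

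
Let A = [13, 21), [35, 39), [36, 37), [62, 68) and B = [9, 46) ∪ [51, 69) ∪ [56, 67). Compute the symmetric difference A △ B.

First set merges to [13, 21), [35, 39), [62, 68).
Second set merges to [9, 46), [51, 69).
A \ B = none.
B \ A = [9, 13), [21, 35), [39, 46), [51, 62), [68, 69).
Union of the two gives the symmetric difference.

[9, 13) ∪ [21, 35) ∪ [39, 46) ∪ [51, 62) ∪ [68, 69)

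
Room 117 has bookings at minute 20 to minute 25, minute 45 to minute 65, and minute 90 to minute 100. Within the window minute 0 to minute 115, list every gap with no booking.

The merged coverage is minute 20 to minute 25, minute 45 to minute 65, minute 90 to minute 100.
Uncovered inside minute 0 to minute 115: minute 0 to minute 20, minute 25 to minute 45, minute 65 to minute 90, minute 100 to minute 115.

minute 0 to minute 20, minute 25 to minute 45, minute 65 to minute 90, minute 100 to minute 115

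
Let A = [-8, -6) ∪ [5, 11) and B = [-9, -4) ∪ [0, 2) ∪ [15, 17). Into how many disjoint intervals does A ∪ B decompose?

4

A ∪ B = [-9, -4), [0, 2), [5, 11), [15, 17).
That is 4 disjoint pieces.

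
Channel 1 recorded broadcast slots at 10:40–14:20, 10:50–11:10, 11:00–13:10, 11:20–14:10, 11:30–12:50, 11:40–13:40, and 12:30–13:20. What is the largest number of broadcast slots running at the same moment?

6

Walk the sorted start/end points keeping a running depth.
The depth first hits 6 at 12:30.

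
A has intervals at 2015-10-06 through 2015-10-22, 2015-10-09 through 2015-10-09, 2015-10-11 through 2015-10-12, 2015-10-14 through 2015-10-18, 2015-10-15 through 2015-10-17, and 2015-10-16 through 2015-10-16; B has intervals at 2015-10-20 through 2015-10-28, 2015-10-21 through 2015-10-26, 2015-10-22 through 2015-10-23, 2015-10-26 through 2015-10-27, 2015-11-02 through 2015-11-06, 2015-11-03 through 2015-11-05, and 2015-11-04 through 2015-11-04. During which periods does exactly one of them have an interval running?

A, merged: 2015-10-06 through 2015-10-22.
B, merged: 2015-10-20 through 2015-10-28, 2015-11-02 through 2015-11-06.
A \ B = 2015-10-06 through 2015-10-19.
B \ A = 2015-10-23 through 2015-10-28, 2015-11-02 through 2015-11-06.
Union of the two gives the symmetric difference.

2015-10-06 through 2015-10-19, 2015-10-23 through 2015-10-28, 2015-11-02 through 2015-11-06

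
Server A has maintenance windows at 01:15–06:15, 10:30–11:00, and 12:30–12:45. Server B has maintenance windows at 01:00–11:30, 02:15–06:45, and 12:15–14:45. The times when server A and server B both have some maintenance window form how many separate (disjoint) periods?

3

Second set merges to 01:00-11:30, 12:15-14:45.
A ∩ B = 01:15-06:15, 10:30-11:00, 12:30-12:45.
That is 3 disjoint pieces.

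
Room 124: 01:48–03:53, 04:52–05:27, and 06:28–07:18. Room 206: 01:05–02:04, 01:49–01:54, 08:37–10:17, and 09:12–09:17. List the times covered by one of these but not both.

Merge the second list: 01:05–02:04, 08:37–10:17.
A \ B = 02:04–03:53, 04:52–05:27, 06:28–07:18.
B \ A = 01:05–01:48, 08:37–10:17.
Union of the two gives the symmetric difference.

01:05–01:48, 02:04–03:53, 04:52–05:27, 06:28–07:18, 08:37–10:17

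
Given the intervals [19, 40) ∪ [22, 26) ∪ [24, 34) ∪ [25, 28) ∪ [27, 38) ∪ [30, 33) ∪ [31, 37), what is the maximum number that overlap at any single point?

5

At 31, 5 of the intervals are simultaneously active.
No point has more.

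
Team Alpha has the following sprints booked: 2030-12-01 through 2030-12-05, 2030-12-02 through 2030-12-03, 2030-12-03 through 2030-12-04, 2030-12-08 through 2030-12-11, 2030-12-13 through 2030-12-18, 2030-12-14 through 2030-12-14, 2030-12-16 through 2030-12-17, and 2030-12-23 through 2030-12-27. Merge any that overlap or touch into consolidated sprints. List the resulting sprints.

2030-12-02 through 2030-12-03 overlaps/touches 2030-12-01 through 2030-12-05 → extend to 2030-12-01 through 2030-12-05.
2030-12-03 through 2030-12-04 overlaps/touches 2030-12-01 through 2030-12-05 → extend to 2030-12-01 through 2030-12-05.
2030-12-08 through 2030-12-11 is disjoint → start new block.
2030-12-13 through 2030-12-18 is disjoint → start new block.
2030-12-14 through 2030-12-14 overlaps/touches 2030-12-13 through 2030-12-18 → extend to 2030-12-13 through 2030-12-18.
2030-12-16 through 2030-12-17 overlaps/touches 2030-12-13 through 2030-12-18 → extend to 2030-12-13 through 2030-12-18.
2030-12-23 through 2030-12-27 is disjoint → start new block.

2030-12-01 through 2030-12-05, 2030-12-08 through 2030-12-11, 2030-12-13 through 2030-12-18, 2030-12-23 through 2030-12-27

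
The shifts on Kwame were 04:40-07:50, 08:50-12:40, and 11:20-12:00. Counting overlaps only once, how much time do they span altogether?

7 h

Merged: 04:40–07:50, 08:50–12:40.
Lengths: 3 h 10 min + 3 h 50 min = 7 h.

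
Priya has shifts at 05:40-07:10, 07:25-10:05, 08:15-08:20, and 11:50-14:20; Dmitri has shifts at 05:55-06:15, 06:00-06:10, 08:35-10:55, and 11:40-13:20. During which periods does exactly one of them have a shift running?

A, merged: 05:40–07:10, 07:25–10:05, 11:50–14:20.
B, merged: 05:55–06:15, 08:35–10:55, 11:40–13:20.
A but not B: 05:40–05:55, 06:15–07:10, 07:25–08:35, 13:20–14:20.
B but not A: 10:05–10:55, 11:40–11:50.
Combining gives A △ B.

05:40–05:55, 06:15–07:10, 07:25–08:35, 10:05–10:55, 11:40–11:50, 13:20–14:20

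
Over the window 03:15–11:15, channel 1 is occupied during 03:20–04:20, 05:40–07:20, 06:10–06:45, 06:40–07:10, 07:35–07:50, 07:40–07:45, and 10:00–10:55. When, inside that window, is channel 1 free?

03:15-03:20, 04:20-05:40, 07:20-07:35, 07:50-10:00, 10:55-11:15

After merging, the occupied span is 03:20-04:20, 05:40-07:20, 07:35-07:50, 10:00-10:55.
Uncovered inside 03:15-11:15: 03:15-03:20, 04:20-05:40, 07:20-07:35, 07:50-10:00, 10:55-11:15.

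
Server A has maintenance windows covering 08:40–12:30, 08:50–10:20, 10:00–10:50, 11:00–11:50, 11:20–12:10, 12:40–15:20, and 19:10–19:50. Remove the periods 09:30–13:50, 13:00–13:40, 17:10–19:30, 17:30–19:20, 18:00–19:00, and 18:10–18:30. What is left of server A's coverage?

A, merged: 08:40–12:30, 12:40–15:20, 19:10–19:50.
B, merged: 09:30–13:50, 17:10–19:30.
08:40–12:30 with B removed leaves 08:40–09:30.
12:40–15:20 with B removed leaves 13:50–15:20.
19:10–19:50 with B removed leaves 19:30–19:50.

08:40–09:30, 13:50–15:20, 19:30–19:50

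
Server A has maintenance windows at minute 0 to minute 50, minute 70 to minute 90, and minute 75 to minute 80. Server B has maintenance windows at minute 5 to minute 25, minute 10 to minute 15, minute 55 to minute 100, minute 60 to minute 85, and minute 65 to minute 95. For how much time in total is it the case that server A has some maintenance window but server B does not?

30 minutes

First set merges to minute 0 to minute 50, minute 70 to minute 90.
Second set merges to minute 5 to minute 25, minute 55 to minute 100.
A \ B = minute 0 to minute 5, minute 25 to minute 50.
Total: 5 minutes + 25 minutes = 30 minutes.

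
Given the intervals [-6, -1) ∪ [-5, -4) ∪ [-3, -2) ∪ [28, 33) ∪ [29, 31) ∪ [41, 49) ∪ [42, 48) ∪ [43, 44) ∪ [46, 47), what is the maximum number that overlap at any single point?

Sweep endpoints in order; track running count of active intervals.
Peak of 3 reached at 43.

3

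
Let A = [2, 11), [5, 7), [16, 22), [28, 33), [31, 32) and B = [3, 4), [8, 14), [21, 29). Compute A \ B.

[2, 3) ∪ [4, 8) ∪ [16, 21) ∪ [29, 33)

Merge the first list: [2, 11), [16, 22), [28, 33).
[2, 11) \ B = [2, 3), [4, 8).
[16, 22) \ B = [16, 21).
[28, 33) \ B = [29, 33).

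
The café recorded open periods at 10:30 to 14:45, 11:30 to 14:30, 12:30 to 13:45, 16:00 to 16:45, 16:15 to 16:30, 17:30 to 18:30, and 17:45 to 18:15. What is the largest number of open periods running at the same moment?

3

Sweep endpoints in order; track running count of active intervals.
Peak of 3 reached at 12:30.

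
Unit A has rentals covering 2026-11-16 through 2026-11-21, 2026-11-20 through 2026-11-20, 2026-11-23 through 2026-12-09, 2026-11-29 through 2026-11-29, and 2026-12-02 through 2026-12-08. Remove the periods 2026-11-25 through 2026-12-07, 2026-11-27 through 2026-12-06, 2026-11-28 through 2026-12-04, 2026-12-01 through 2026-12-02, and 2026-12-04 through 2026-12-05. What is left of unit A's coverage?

Merge the first list: 2026-11-16 through 2026-11-21, 2026-11-23 through 2026-12-09.
Merge the second list: 2026-11-25 through 2026-12-07.
2026-11-16 through 2026-11-21 is untouched.
2026-11-23 through 2026-12-09 with B removed leaves 2026-11-23 through 2026-11-24, 2026-12-08 through 2026-12-09.

2026-11-16 through 2026-11-21, 2026-11-23 through 2026-11-24, 2026-12-08 through 2026-12-09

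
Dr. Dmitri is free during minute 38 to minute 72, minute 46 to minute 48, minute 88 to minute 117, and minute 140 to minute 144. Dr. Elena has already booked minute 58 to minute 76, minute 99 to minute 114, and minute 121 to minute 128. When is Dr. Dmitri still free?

minute 38 to minute 58, minute 88 to minute 99, minute 114 to minute 117, minute 140 to minute 144

A, merged: minute 38 to minute 72, minute 88 to minute 117, minute 140 to minute 144.
minute 38 to minute 72 with B removed leaves minute 38 to minute 58.
minute 88 to minute 117 with B removed leaves minute 88 to minute 99, minute 114 to minute 117.
minute 140 to minute 144 is untouched.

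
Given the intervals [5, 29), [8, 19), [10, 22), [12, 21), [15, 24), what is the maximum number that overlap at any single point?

Walk the sorted start/end points keeping a running depth.
The depth first hits 5 at 15.

5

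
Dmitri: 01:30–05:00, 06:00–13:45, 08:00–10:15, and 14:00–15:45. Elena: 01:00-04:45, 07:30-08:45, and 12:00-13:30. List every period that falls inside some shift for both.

A, merged: 01:30–05:00, 06:00–13:45, 14:00–15:45.
01:30–05:00 overlaps B on 01:30–04:45.
06:00–13:45 overlaps B on 07:30–08:45, 12:00–13:30.
14:00–15:45 falls entirely outside B.

01:30–04:45, 07:30–08:45, 12:00–13:30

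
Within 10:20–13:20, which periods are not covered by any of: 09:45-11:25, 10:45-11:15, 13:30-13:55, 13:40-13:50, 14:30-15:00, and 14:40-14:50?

Covered (merged): 09:45–11:25, 13:30–13:55, 14:30–15:00.
Uncovered inside 10:20–13:20: 11:25–13:20.

11:25–13:20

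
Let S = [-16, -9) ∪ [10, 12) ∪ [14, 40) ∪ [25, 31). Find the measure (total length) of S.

Merged: [-16, -9), [10, 12), [14, 40).
Lengths: 7 + 2 + 26 = 35.

35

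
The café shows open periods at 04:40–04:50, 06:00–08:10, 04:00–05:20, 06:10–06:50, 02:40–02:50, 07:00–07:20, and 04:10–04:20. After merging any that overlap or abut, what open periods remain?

Sort by start: 02:40-02:50, 04:00-05:20, 04:10-04:20, 04:40-04:50, 06:00-08:10, 06:10-06:50, 07:00-07:20.
04:00-05:20 is disjoint → start new block.
04:10-04:20 overlaps/touches 04:00-05:20 → extend to 04:00-05:20.
04:40-04:50 overlaps/touches 04:00-05:20 → extend to 04:00-05:20.
06:00-08:10 is disjoint → start new block.
06:10-06:50 overlaps/touches 06:00-08:10 → extend to 06:00-08:10.
07:00-07:20 overlaps/touches 06:00-08:10 → extend to 06:00-08:10.

02:40-02:50, 04:00-05:20, 06:00-08:10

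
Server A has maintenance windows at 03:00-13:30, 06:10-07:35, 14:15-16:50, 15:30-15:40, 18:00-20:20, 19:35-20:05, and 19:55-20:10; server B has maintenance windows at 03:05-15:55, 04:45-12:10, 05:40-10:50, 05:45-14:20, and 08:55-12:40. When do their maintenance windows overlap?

03:05–13:30, 14:15–15:55

A, merged: 03:00–13:30, 14:15–16:50, 18:00–20:20.
B, merged: 03:05–15:55.
03:00–13:30 ∩ B → 03:05–13:30.
14:15–16:50 ∩ B → 14:15–15:55.
18:00–20:20 meets no B interval.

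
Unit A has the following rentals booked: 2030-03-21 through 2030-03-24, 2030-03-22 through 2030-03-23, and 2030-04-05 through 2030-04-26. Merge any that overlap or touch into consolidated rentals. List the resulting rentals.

2030-03-22 through 2030-03-23 overlaps/touches 2030-03-21 through 2030-03-24 → extend to 2030-03-21 through 2030-03-24.
2030-04-05 through 2030-04-26 is disjoint → start new block.

2030-03-21 through 2030-03-24, 2030-04-05 through 2030-04-26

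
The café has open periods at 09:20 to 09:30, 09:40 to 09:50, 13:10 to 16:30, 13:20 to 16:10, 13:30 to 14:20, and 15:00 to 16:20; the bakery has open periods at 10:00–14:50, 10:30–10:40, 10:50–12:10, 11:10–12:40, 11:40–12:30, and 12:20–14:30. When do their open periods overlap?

13:10–14:50

First set merges to 09:20–09:30, 09:40–09:50, 13:10–16:30.
Second set merges to 10:00–14:50.
09:20–09:30 falls entirely outside B.
09:40–09:50 falls entirely outside B.
13:10–16:30 overlaps B on 13:10–14:50.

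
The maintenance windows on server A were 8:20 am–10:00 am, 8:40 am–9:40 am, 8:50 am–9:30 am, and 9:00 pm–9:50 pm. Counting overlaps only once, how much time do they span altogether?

2 h 30 min

Merged: 8:20 am–10:00 am, 9:00 pm–9:50 pm.
Lengths: 1 h 40 min + 50 min = 2 h 30 min.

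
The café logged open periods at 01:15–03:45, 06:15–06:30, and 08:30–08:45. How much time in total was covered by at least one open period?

Merged: 01:15–03:45, 06:15–06:30, 08:30–08:45.
Lengths: 2 h 30 min + 15 min + 15 min = 3 h.

3 h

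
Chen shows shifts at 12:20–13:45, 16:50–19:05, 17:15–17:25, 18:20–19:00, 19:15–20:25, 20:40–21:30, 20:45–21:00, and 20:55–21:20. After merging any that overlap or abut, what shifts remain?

16:50-19:05 is disjoint → start new block.
17:15-17:25 overlaps/touches 16:50-19:05 → extend to 16:50-19:05.
18:20-19:00 overlaps/touches 16:50-19:05 → extend to 16:50-19:05.
19:15-20:25 is disjoint → start new block.
20:40-21:30 is disjoint → start new block.
20:45-21:00 overlaps/touches 20:40-21:30 → extend to 20:40-21:30.
20:55-21:20 overlaps/touches 20:40-21:30 → extend to 20:40-21:30.

12:20-13:45, 16:50-19:05, 19:15-20:25, 20:40-21:30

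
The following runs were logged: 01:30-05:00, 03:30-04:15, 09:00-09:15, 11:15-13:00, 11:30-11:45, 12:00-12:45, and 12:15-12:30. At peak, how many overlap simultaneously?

3

Sweep endpoints in order; track running count of active intervals.
Peak of 3 reached at 12:15.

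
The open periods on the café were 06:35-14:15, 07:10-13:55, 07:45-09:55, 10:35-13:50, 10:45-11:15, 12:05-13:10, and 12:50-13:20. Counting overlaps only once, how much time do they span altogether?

7 h 40 min

Merged: 06:35-14:15.
Length: 7 h 40 min.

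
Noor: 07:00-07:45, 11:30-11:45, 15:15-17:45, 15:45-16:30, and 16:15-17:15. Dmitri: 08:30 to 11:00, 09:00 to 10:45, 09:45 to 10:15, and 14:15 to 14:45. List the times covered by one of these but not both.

First set merges to 07:00-07:45, 11:30-11:45, 15:15-17:45.
Second set merges to 08:30-11:00, 14:15-14:45.
A but not B: 07:00-07:45, 11:30-11:45, 15:15-17:45.
B but not A: 08:30-11:00, 14:15-14:45.
Combining gives A △ B.

07:00-07:45, 08:30-11:00, 11:30-11:45, 14:15-14:45, 15:15-17:45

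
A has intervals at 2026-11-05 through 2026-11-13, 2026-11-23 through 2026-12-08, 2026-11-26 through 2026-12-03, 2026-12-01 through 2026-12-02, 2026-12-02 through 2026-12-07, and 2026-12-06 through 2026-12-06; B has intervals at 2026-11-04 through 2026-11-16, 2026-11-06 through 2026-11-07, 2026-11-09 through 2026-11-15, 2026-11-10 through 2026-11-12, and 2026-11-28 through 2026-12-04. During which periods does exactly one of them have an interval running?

First set merges to 2026-11-05 through 2026-11-13, 2026-11-23 through 2026-12-08.
Second set merges to 2026-11-04 through 2026-11-16, 2026-11-28 through 2026-12-04.
Only in the first: 2026-11-23 through 2026-11-27, 2026-12-05 through 2026-12-08.
Only in the second: 2026-11-04 through 2026-11-04, 2026-11-14 through 2026-11-16.
Together these are the periods covered by exactly one.

2026-11-04 through 2026-11-04, 2026-11-14 through 2026-11-16, 2026-11-23 through 2026-11-27, 2026-12-05 through 2026-12-08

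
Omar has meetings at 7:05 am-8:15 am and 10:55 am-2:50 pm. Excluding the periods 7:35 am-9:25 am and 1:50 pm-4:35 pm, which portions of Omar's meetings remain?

7:05 am–8:15 am with B removed leaves 7:05 am–7:35 am.
10:55 am–2:50 pm with B removed leaves 10:55 am–1:50 pm.

7:05 am–7:35 am, 10:55 am–1:50 pm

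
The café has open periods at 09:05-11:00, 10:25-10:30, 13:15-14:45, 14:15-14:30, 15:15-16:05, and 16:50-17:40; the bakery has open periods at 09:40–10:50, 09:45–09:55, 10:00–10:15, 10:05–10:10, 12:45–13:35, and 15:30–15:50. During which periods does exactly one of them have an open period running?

First set merges to 09:05–11:00, 13:15–14:45, 15:15–16:05, 16:50–17:40.
Second set merges to 09:40–10:50, 12:45–13:35, 15:30–15:50.
Only in the first: 09:05–09:40, 10:50–11:00, 13:35–14:45, 15:15–15:30, 15:50–16:05, 16:50–17:40.
Only in the second: 12:45–13:15.
Together these are the periods covered by exactly one.

09:05–09:40, 10:50–11:00, 12:45–13:15, 13:35–14:45, 15:15–15:30, 15:50–16:05, 16:50–17:40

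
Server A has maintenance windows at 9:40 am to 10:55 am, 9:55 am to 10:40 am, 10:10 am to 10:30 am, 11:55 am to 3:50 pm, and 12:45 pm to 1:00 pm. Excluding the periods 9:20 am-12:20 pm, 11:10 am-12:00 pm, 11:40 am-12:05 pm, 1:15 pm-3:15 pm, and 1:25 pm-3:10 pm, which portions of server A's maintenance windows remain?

12:20 pm–1:15 pm, 3:15 pm–3:50 pm

Merge the first list: 9:40 am–10:55 am, 11:55 am–3:50 pm.
Merge the second list: 9:20 am–12:20 pm, 1:15 pm–3:15 pm.
9:40 am–10:55 am: fully covered by B → removed.
11:55 am–3:50 pm minus B → 12:20 pm–1:15 pm, 3:15 pm–3:50 pm.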